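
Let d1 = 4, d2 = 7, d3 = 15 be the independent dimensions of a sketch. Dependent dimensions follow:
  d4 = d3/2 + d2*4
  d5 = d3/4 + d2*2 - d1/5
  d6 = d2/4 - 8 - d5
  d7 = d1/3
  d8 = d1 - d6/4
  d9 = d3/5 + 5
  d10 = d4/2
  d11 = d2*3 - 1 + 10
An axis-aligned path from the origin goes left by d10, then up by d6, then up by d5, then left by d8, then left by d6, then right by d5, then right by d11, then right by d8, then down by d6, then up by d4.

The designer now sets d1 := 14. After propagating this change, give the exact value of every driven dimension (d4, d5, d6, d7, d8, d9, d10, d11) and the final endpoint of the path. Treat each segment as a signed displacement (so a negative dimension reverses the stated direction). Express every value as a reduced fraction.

d4 = 71/2
d5 = 299/20
d6 = -106/5
d7 = 14/3
d8 = 193/10
d9 = 8
d10 = 71/4
d11 = 30
endpoint = (242/5, 1009/20)

Apply edit: d1 := 14
  d4 = d3/2 + d2*4 = 71/2
  d5 = d3/4 + d2*2 - d1/5 = 299/20
  d6 = d2/4 - 8 - d5 = -106/5
  d7 = d1/3 = 14/3
  d8 = d1 - d6/4 = 193/10
  d9 = d3/5 + 5 = 8
  d10 = d4/2 = 71/4
  d11 = d2*3 - 1 + 10 = 30
Walk from origin (0, 0):
  seg 1: left by d10 = 71/4 → (-71/4, 0)
  seg 2: up by d6 = -106/5 → (-71/4, -106/5)
  seg 3: up by d5 = 299/20 → (-71/4, -25/4)
  seg 4: left by d8 = 193/10 → (-741/20, -25/4)
  seg 5: left by d6 = -106/5 → (-317/20, -25/4)
  seg 6: right by d5 = 299/20 → (-9/10, -25/4)
  seg 7: right by d11 = 30 → (291/10, -25/4)
  seg 8: right by d8 = 193/10 → (242/5, -25/4)
  seg 9: down by d6 = -106/5 → (242/5, 299/20)
  seg 10: up by d4 = 71/2 → (242/5, 1009/20)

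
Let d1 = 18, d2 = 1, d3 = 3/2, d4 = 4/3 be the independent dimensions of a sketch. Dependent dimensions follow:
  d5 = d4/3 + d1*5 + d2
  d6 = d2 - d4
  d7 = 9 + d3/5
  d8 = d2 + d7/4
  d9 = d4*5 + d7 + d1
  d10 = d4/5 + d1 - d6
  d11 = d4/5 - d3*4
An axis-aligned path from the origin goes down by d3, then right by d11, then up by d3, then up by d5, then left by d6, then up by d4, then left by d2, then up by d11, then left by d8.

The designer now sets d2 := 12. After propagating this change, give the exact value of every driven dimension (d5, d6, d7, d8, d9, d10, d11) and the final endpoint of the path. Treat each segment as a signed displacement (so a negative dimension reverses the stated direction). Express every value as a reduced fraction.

d5 = 922/9
d6 = 32/3
d7 = 93/10
d8 = 573/40
d9 = 1019/30
d10 = 38/5
d11 = -86/15
endpoint = (-1709/40, 4412/45)

Apply edit: d2 := 12
  d5 = d4/3 + d1*5 + d2 = 922/9
  d6 = d2 - d4 = 32/3
  d7 = 9 + d3/5 = 93/10
  d8 = d2 + d7/4 = 573/40
  d9 = d4*5 + d7 + d1 = 1019/30
  d10 = d4/5 + d1 - d6 = 38/5
  d11 = d4/5 - d3*4 = -86/15
Walk from origin (0, 0):
  seg 1: down by d3 = 3/2 → (0, -3/2)
  seg 2: right by d11 = -86/15 → (-86/15, -3/2)
  seg 3: up by d3 = 3/2 → (-86/15, 0)
  seg 4: up by d5 = 922/9 → (-86/15, 922/9)
  seg 5: left by d6 = 32/3 → (-82/5, 922/9)
  seg 6: up by d4 = 4/3 → (-82/5, 934/9)
  seg 7: left by d2 = 12 → (-142/5, 934/9)
  seg 8: up by d11 = -86/15 → (-142/5, 4412/45)
  seg 9: left by d8 = 573/40 → (-1709/40, 4412/45)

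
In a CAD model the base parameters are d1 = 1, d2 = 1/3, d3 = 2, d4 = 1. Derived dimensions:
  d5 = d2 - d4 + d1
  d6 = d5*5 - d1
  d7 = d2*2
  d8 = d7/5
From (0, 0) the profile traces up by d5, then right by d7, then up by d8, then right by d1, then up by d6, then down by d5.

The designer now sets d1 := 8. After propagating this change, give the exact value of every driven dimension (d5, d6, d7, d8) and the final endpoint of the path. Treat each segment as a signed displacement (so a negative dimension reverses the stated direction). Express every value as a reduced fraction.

d5 = 22/3
d6 = 86/3
d7 = 2/3
d8 = 2/15
endpoint = (26/3, 144/5)

Apply edit: d1 := 8
  d5 = d2 - d4 + d1 = 22/3
  d6 = d5*5 - d1 = 86/3
  d7 = d2*2 = 2/3
  d8 = d7/5 = 2/15
Walk from origin (0, 0):
  seg 1: up by d5 = 22/3 → (0, 22/3)
  seg 2: right by d7 = 2/3 → (2/3, 22/3)
  seg 3: up by d8 = 2/15 → (2/3, 112/15)
  seg 4: right by d1 = 8 → (26/3, 112/15)
  seg 5: up by d6 = 86/3 → (26/3, 542/15)
  seg 6: down by d5 = 22/3 → (26/3, 144/5)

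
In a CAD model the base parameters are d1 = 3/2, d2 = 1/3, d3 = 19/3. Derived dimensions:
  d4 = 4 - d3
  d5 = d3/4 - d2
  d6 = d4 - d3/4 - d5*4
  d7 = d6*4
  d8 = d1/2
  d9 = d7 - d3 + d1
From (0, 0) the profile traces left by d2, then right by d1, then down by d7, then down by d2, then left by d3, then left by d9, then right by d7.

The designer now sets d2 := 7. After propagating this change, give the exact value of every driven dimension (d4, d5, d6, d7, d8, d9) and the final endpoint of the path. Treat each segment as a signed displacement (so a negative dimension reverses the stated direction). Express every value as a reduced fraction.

d4 = -7/3
d5 = -65/12
d6 = 71/4
d7 = 71
d8 = 3/4
d9 = 397/6
endpoint = (-7, -78)

Apply edit: d2 := 7
  d4 = 4 - d3 = -7/3
  d5 = d3/4 - d2 = -65/12
  d6 = d4 - d3/4 - d5*4 = 71/4
  d7 = d6*4 = 71
  d8 = d1/2 = 3/4
  d9 = d7 - d3 + d1 = 397/6
Walk from origin (0, 0):
  seg 1: left by d2 = 7 → (-7, 0)
  seg 2: right by d1 = 3/2 → (-11/2, 0)
  seg 3: down by d7 = 71 → (-11/2, -71)
  seg 4: down by d2 = 7 → (-11/2, -78)
  seg 5: left by d3 = 19/3 → (-71/6, -78)
  seg 6: left by d9 = 397/6 → (-78, -78)
  seg 7: right by d7 = 71 → (-7, -78)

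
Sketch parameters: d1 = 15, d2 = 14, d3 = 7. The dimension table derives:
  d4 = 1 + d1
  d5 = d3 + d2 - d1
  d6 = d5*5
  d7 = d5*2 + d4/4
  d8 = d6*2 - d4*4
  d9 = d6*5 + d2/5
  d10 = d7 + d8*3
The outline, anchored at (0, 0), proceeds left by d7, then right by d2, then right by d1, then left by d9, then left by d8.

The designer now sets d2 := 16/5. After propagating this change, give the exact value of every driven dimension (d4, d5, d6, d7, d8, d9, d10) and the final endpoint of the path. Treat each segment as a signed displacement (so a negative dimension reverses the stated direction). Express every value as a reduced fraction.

d4 = 16
d5 = -24/5
d6 = -24
d7 = -28/5
d8 = -112
d9 = -2984/25
d10 = -1708/5
endpoint = (6379/25, 0)

Apply edit: d2 := 16/5
  d4 = 1 + d1 = 16
  d5 = d3 + d2 - d1 = -24/5
  d6 = d5*5 = -24
  d7 = d5*2 + d4/4 = -28/5
  d8 = d6*2 - d4*4 = -112
  d9 = d6*5 + d2/5 = -2984/25
  d10 = d7 + d8*3 = -1708/5
Walk from origin (0, 0):
  seg 1: left by d7 = -28/5 → (28/5, 0)
  seg 2: right by d2 = 16/5 → (44/5, 0)
  seg 3: right by d1 = 15 → (119/5, 0)
  seg 4: left by d9 = -2984/25 → (3579/25, 0)
  seg 5: left by d8 = -112 → (6379/25, 0)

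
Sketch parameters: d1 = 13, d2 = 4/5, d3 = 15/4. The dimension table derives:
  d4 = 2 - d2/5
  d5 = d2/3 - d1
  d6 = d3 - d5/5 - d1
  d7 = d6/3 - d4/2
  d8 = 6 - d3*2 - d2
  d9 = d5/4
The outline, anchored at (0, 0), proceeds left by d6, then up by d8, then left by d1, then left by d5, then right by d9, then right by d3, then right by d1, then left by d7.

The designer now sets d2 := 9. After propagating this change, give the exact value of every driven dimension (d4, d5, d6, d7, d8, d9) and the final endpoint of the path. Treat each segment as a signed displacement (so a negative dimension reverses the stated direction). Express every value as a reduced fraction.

d4 = 1/5
d5 = -10
d6 = -29/4
d7 = -151/60
d8 = -21/2
d9 = -5/2
endpoint = (1261/60, -21/2)

Apply edit: d2 := 9
  d4 = 2 - d2/5 = 1/5
  d5 = d2/3 - d1 = -10
  d6 = d3 - d5/5 - d1 = -29/4
  d7 = d6/3 - d4/2 = -151/60
  d8 = 6 - d3*2 - d2 = -21/2
  d9 = d5/4 = -5/2
Walk from origin (0, 0):
  seg 1: left by d6 = -29/4 → (29/4, 0)
  seg 2: up by d8 = -21/2 → (29/4, -21/2)
  seg 3: left by d1 = 13 → (-23/4, -21/2)
  seg 4: left by d5 = -10 → (17/4, -21/2)
  seg 5: right by d9 = -5/2 → (7/4, -21/2)
  seg 6: right by d3 = 15/4 → (11/2, -21/2)
  seg 7: right by d1 = 13 → (37/2, -21/2)
  seg 8: left by d7 = -151/60 → (1261/60, -21/2)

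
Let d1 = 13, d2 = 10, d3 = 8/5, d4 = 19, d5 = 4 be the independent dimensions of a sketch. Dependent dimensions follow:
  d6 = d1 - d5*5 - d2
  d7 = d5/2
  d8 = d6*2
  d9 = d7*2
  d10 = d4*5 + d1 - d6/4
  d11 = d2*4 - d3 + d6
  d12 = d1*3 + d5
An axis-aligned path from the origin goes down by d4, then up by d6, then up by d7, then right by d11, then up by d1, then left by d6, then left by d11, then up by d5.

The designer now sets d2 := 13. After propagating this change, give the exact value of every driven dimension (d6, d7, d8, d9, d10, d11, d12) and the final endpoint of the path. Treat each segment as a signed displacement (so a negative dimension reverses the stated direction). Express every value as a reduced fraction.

d6 = -20
d7 = 2
d8 = -40
d9 = 4
d10 = 113
d11 = 152/5
d12 = 43
endpoint = (20, -20)

Apply edit: d2 := 13
  d6 = d1 - d5*5 - d2 = -20
  d7 = d5/2 = 2
  d8 = d6*2 = -40
  d9 = d7*2 = 4
  d10 = d4*5 + d1 - d6/4 = 113
  d11 = d2*4 - d3 + d6 = 152/5
  d12 = d1*3 + d5 = 43
Walk from origin (0, 0):
  seg 1: down by d4 = 19 → (0, -19)
  seg 2: up by d6 = -20 → (0, -39)
  seg 3: up by d7 = 2 → (0, -37)
  seg 4: right by d11 = 152/5 → (152/5, -37)
  seg 5: up by d1 = 13 → (152/5, -24)
  seg 6: left by d6 = -20 → (252/5, -24)
  seg 7: left by d11 = 152/5 → (20, -24)
  seg 8: up by d5 = 4 → (20, -20)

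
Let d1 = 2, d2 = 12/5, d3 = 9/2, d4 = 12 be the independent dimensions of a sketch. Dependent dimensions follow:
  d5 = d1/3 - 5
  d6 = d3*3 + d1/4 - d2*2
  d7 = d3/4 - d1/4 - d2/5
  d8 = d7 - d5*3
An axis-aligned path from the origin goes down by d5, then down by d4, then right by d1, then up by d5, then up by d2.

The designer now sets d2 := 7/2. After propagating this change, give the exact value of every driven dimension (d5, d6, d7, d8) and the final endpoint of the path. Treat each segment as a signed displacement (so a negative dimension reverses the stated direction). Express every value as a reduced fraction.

Apply edit: d2 := 7/2
  d5 = d1/3 - 5 = -13/3
  d6 = d3*3 + d1/4 - d2*2 = 7
  d7 = d3/4 - d1/4 - d2/5 = -3/40
  d8 = d7 - d5*3 = 517/40
Walk from origin (0, 0):
  seg 1: down by d5 = -13/3 → (0, 13/3)
  seg 2: down by d4 = 12 → (0, -23/3)
  seg 3: right by d1 = 2 → (2, -23/3)
  seg 4: up by d5 = -13/3 → (2, -12)
  seg 5: up by d2 = 7/2 → (2, -17/2)

d5 = -13/3
d6 = 7
d7 = -3/40
d8 = 517/40
endpoint = (2, -17/2)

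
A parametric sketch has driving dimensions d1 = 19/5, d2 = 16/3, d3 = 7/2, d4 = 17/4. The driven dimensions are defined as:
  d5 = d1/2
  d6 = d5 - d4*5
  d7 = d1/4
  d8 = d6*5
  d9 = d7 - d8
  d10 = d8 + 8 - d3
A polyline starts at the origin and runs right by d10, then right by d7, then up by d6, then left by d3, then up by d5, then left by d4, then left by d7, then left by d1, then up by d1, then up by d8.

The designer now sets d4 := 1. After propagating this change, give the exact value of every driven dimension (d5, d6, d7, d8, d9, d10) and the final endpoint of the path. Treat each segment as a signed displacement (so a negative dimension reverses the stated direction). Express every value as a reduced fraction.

Apply edit: d4 := 1
  d5 = d1/2 = 19/10
  d6 = d5 - d4*5 = -31/10
  d7 = d1/4 = 19/20
  d8 = d6*5 = -31/2
  d9 = d7 - d8 = 329/20
  d10 = d8 + 8 - d3 = -11
Walk from origin (0, 0):
  seg 1: right by d10 = -11 → (-11, 0)
  seg 2: right by d7 = 19/20 → (-201/20, 0)
  seg 3: up by d6 = -31/10 → (-201/20, -31/10)
  seg 4: left by d3 = 7/2 → (-271/20, -31/10)
  seg 5: up by d5 = 19/10 → (-271/20, -6/5)
  seg 6: left by d4 = 1 → (-291/20, -6/5)
  seg 7: left by d7 = 19/20 → (-31/2, -6/5)
  seg 8: left by d1 = 19/5 → (-193/10, -6/5)
  seg 9: up by d1 = 19/5 → (-193/10, 13/5)
  seg 10: up by d8 = -31/2 → (-193/10, -129/10)

d5 = 19/10
d6 = -31/10
d7 = 19/20
d8 = -31/2
d9 = 329/20
d10 = -11
endpoint = (-193/10, -129/10)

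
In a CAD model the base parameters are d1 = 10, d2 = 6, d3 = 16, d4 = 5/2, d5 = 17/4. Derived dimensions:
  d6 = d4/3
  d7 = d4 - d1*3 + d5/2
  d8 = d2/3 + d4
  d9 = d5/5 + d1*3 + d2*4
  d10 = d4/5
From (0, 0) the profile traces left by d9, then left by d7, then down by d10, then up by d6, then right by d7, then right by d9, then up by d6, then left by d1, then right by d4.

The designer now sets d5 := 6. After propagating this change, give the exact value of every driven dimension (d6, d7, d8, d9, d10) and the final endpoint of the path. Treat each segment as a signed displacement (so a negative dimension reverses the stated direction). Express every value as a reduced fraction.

d6 = 5/6
d7 = -49/2
d8 = 9/2
d9 = 276/5
d10 = 1/2
endpoint = (-15/2, 7/6)

Apply edit: d5 := 6
  d6 = d4/3 = 5/6
  d7 = d4 - d1*3 + d5/2 = -49/2
  d8 = d2/3 + d4 = 9/2
  d9 = d5/5 + d1*3 + d2*4 = 276/5
  d10 = d4/5 = 1/2
Walk from origin (0, 0):
  seg 1: left by d9 = 276/5 → (-276/5, 0)
  seg 2: left by d7 = -49/2 → (-307/10, 0)
  seg 3: down by d10 = 1/2 → (-307/10, -1/2)
  seg 4: up by d6 = 5/6 → (-307/10, 1/3)
  seg 5: right by d7 = -49/2 → (-276/5, 1/3)
  seg 6: right by d9 = 276/5 → (0, 1/3)
  seg 7: up by d6 = 5/6 → (0, 7/6)
  seg 8: left by d1 = 10 → (-10, 7/6)
  seg 9: right by d4 = 5/2 → (-15/2, 7/6)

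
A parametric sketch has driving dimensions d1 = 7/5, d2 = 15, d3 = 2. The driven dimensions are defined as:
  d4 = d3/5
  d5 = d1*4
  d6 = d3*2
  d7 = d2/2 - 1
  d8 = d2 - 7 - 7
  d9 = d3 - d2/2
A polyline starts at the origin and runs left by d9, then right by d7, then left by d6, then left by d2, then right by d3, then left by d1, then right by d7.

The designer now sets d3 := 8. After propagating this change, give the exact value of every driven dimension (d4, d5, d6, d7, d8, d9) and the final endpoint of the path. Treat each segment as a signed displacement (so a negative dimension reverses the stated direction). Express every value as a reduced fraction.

Apply edit: d3 := 8
  d4 = d3/5 = 8/5
  d5 = d1*4 = 28/5
  d6 = d3*2 = 16
  d7 = d2/2 - 1 = 13/2
  d8 = d2 - 7 - 7 = 1
  d9 = d3 - d2/2 = 1/2
Walk from origin (0, 0):
  seg 1: left by d9 = 1/2 → (-1/2, 0)
  seg 2: right by d7 = 13/2 → (6, 0)
  seg 3: left by d6 = 16 → (-10, 0)
  seg 4: left by d2 = 15 → (-25, 0)
  seg 5: right by d3 = 8 → (-17, 0)
  seg 6: left by d1 = 7/5 → (-92/5, 0)
  seg 7: right by d7 = 13/2 → (-119/10, 0)

d4 = 8/5
d5 = 28/5
d6 = 16
d7 = 13/2
d8 = 1
d9 = 1/2
endpoint = (-119/10, 0)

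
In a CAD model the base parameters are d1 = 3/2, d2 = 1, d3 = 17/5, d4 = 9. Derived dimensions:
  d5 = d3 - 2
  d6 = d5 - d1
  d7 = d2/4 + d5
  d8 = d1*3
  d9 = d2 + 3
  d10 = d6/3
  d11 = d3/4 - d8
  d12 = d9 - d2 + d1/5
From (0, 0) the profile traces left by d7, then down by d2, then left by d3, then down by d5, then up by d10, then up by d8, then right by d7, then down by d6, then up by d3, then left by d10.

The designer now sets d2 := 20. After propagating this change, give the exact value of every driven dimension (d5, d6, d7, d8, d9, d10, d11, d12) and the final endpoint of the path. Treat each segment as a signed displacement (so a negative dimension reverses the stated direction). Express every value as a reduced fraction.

d5 = 7/5
d6 = -1/10
d7 = 32/5
d8 = 9/2
d9 = 23
d10 = -1/30
d11 = -73/20
d12 = 33/10
endpoint = (-101/30, -403/30)

Apply edit: d2 := 20
  d5 = d3 - 2 = 7/5
  d6 = d5 - d1 = -1/10
  d7 = d2/4 + d5 = 32/5
  d8 = d1*3 = 9/2
  d9 = d2 + 3 = 23
  d10 = d6/3 = -1/30
  d11 = d3/4 - d8 = -73/20
  d12 = d9 - d2 + d1/5 = 33/10
Walk from origin (0, 0):
  seg 1: left by d7 = 32/5 → (-32/5, 0)
  seg 2: down by d2 = 20 → (-32/5, -20)
  seg 3: left by d3 = 17/5 → (-49/5, -20)
  seg 4: down by d5 = 7/5 → (-49/5, -107/5)
  seg 5: up by d10 = -1/30 → (-49/5, -643/30)
  seg 6: up by d8 = 9/2 → (-49/5, -254/15)
  seg 7: right by d7 = 32/5 → (-17/5, -254/15)
  seg 8: down by d6 = -1/10 → (-17/5, -101/6)
  seg 9: up by d3 = 17/5 → (-17/5, -403/30)
  seg 10: left by d10 = -1/30 → (-101/30, -403/30)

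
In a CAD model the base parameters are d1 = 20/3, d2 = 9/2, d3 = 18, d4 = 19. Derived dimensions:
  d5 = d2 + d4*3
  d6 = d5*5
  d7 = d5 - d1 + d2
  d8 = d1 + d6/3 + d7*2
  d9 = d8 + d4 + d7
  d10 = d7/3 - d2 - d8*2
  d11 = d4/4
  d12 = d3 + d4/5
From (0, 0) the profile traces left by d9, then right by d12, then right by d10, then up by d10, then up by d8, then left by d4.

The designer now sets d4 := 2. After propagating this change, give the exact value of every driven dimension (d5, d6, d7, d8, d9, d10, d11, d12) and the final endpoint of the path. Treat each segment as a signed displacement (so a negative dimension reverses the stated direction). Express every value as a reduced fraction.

Apply edit: d4 := 2
  d5 = d2 + d4*3 = 21/2
  d6 = d5*5 = 105/2
  d7 = d5 - d1 + d2 = 25/3
  d8 = d1 + d6/3 + d7*2 = 245/6
  d9 = d8 + d4 + d7 = 307/6
  d10 = d7/3 - d2 - d8*2 = -1501/18
  d11 = d4/4 = 1/2
  d12 = d3 + d4/5 = 92/5
Walk from origin (0, 0):
  seg 1: left by d9 = 307/6 → (-307/6, 0)
  seg 2: right by d12 = 92/5 → (-983/30, 0)
  seg 3: right by d10 = -1501/18 → (-5227/45, 0)
  seg 4: up by d10 = -1501/18 → (-5227/45, -1501/18)
  seg 5: up by d8 = 245/6 → (-5227/45, -383/9)
  seg 6: left by d4 = 2 → (-5317/45, -383/9)

d5 = 21/2
d6 = 105/2
d7 = 25/3
d8 = 245/6
d9 = 307/6
d10 = -1501/18
d11 = 1/2
d12 = 92/5
endpoint = (-5317/45, -383/9)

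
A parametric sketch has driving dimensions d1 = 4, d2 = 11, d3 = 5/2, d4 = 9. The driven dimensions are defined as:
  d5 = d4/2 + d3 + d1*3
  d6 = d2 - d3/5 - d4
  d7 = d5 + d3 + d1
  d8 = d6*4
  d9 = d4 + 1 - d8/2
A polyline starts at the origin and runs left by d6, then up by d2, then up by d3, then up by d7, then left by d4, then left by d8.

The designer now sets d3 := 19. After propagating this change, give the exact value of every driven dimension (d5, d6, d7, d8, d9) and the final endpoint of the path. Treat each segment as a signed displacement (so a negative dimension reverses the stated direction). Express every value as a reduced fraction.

Apply edit: d3 := 19
  d5 = d4/2 + d3 + d1*3 = 71/2
  d6 = d2 - d3/5 - d4 = -9/5
  d7 = d5 + d3 + d1 = 117/2
  d8 = d6*4 = -36/5
  d9 = d4 + 1 - d8/2 = 68/5
Walk from origin (0, 0):
  seg 1: left by d6 = -9/5 → (9/5, 0)
  seg 2: up by d2 = 11 → (9/5, 11)
  seg 3: up by d3 = 19 → (9/5, 30)
  seg 4: up by d7 = 117/2 → (9/5, 177/2)
  seg 5: left by d4 = 9 → (-36/5, 177/2)
  seg 6: left by d8 = -36/5 → (0, 177/2)

d5 = 71/2
d6 = -9/5
d7 = 117/2
d8 = -36/5
d9 = 68/5
endpoint = (0, 177/2)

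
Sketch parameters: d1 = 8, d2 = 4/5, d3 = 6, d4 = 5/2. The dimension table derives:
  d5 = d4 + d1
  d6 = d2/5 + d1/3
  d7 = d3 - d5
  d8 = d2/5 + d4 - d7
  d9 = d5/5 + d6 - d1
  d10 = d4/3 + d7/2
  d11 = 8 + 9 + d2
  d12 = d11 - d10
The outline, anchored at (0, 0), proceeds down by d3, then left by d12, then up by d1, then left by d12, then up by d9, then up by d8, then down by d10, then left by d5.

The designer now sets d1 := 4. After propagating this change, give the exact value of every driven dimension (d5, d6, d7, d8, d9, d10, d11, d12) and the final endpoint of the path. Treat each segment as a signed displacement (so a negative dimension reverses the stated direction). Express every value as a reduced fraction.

Apply edit: d1 := 4
  d5 = d4 + d1 = 13/2
  d6 = d2/5 + d1/3 = 112/75
  d7 = d3 - d5 = -1/2
  d8 = d2/5 + d4 - d7 = 79/25
  d9 = d5/5 + d6 - d1 = -181/150
  d10 = d4/3 + d7/2 = 7/12
  d11 = 8 + 9 + d2 = 89/5
  d12 = d11 - d10 = 1033/60
Walk from origin (0, 0):
  seg 1: down by d3 = 6 → (0, -6)
  seg 2: left by d12 = 1033/60 → (-1033/60, -6)
  seg 3: up by d1 = 4 → (-1033/60, -2)
  seg 4: left by d12 = 1033/60 → (-1033/30, -2)
  seg 5: up by d9 = -181/150 → (-1033/30, -481/150)
  seg 6: up by d8 = 79/25 → (-1033/30, -7/150)
  seg 7: down by d10 = 7/12 → (-1033/30, -63/100)
  seg 8: left by d5 = 13/2 → (-614/15, -63/100)

d5 = 13/2
d6 = 112/75
d7 = -1/2
d8 = 79/25
d9 = -181/150
d10 = 7/12
d11 = 89/5
d12 = 1033/60
endpoint = (-614/15, -63/100)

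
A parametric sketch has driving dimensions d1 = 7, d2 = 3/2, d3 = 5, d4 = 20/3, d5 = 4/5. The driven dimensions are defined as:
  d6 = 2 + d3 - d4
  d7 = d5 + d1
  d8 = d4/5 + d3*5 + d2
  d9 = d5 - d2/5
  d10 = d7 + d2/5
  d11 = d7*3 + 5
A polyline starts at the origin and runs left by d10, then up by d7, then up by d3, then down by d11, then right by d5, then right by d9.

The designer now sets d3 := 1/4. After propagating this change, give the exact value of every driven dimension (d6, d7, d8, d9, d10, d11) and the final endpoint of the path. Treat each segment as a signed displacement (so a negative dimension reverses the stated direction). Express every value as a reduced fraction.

d6 = -53/12
d7 = 39/5
d8 = 49/12
d9 = 1/2
d10 = 81/10
d11 = 142/5
endpoint = (-34/5, -407/20)

Apply edit: d3 := 1/4
  d6 = 2 + d3 - d4 = -53/12
  d7 = d5 + d1 = 39/5
  d8 = d4/5 + d3*5 + d2 = 49/12
  d9 = d5 - d2/5 = 1/2
  d10 = d7 + d2/5 = 81/10
  d11 = d7*3 + 5 = 142/5
Walk from origin (0, 0):
  seg 1: left by d10 = 81/10 → (-81/10, 0)
  seg 2: up by d7 = 39/5 → (-81/10, 39/5)
  seg 3: up by d3 = 1/4 → (-81/10, 161/20)
  seg 4: down by d11 = 142/5 → (-81/10, -407/20)
  seg 5: right by d5 = 4/5 → (-73/10, -407/20)
  seg 6: right by d9 = 1/2 → (-34/5, -407/20)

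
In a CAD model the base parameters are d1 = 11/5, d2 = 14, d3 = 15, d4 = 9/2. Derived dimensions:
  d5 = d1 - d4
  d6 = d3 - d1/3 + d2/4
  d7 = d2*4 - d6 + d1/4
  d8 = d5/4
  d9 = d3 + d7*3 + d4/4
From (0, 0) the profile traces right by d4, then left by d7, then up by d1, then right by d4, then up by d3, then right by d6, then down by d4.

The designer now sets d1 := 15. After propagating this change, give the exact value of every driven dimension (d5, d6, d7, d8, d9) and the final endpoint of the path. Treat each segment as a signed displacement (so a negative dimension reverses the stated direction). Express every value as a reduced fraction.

d5 = 21/2
d6 = 27/2
d7 = 185/4
d8 = 21/8
d9 = 1239/8
endpoint = (-95/4, 51/2)

Apply edit: d1 := 15
  d5 = d1 - d4 = 21/2
  d6 = d3 - d1/3 + d2/4 = 27/2
  d7 = d2*4 - d6 + d1/4 = 185/4
  d8 = d5/4 = 21/8
  d9 = d3 + d7*3 + d4/4 = 1239/8
Walk from origin (0, 0):
  seg 1: right by d4 = 9/2 → (9/2, 0)
  seg 2: left by d7 = 185/4 → (-167/4, 0)
  seg 3: up by d1 = 15 → (-167/4, 15)
  seg 4: right by d4 = 9/2 → (-149/4, 15)
  seg 5: up by d3 = 15 → (-149/4, 30)
  seg 6: right by d6 = 27/2 → (-95/4, 30)
  seg 7: down by d4 = 9/2 → (-95/4, 51/2)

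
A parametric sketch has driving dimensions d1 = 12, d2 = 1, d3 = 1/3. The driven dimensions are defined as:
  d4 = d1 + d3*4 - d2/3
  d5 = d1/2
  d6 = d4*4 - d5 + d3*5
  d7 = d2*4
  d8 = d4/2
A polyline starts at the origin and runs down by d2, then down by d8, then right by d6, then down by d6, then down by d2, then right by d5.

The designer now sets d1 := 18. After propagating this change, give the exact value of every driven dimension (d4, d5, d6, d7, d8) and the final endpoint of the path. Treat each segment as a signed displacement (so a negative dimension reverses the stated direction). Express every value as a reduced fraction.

Apply edit: d1 := 18
  d4 = d1 + d3*4 - d2/3 = 19
  d5 = d1/2 = 9
  d6 = d4*4 - d5 + d3*5 = 206/3
  d7 = d2*4 = 4
  d8 = d4/2 = 19/2
Walk from origin (0, 0):
  seg 1: down by d2 = 1 → (0, -1)
  seg 2: down by d8 = 19/2 → (0, -21/2)
  seg 3: right by d6 = 206/3 → (206/3, -21/2)
  seg 4: down by d6 = 206/3 → (206/3, -475/6)
  seg 5: down by d2 = 1 → (206/3, -481/6)
  seg 6: right by d5 = 9 → (233/3, -481/6)

d4 = 19
d5 = 9
d6 = 206/3
d7 = 4
d8 = 19/2
endpoint = (233/3, -481/6)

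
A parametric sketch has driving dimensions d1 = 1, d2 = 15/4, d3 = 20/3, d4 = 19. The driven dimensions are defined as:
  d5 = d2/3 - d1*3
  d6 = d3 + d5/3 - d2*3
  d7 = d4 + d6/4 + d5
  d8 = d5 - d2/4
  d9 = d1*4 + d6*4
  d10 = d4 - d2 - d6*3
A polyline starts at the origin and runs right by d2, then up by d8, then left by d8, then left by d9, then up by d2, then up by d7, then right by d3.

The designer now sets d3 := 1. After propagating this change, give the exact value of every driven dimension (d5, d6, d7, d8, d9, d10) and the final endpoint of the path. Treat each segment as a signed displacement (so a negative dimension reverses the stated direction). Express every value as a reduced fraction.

d5 = -7/4
d6 = -65/6
d7 = 349/24
d8 = -43/16
d9 = -118/3
d10 = 191/4
endpoint = (2245/48, 749/48)

Apply edit: d3 := 1
  d5 = d2/3 - d1*3 = -7/4
  d6 = d3 + d5/3 - d2*3 = -65/6
  d7 = d4 + d6/4 + d5 = 349/24
  d8 = d5 - d2/4 = -43/16
  d9 = d1*4 + d6*4 = -118/3
  d10 = d4 - d2 - d6*3 = 191/4
Walk from origin (0, 0):
  seg 1: right by d2 = 15/4 → (15/4, 0)
  seg 2: up by d8 = -43/16 → (15/4, -43/16)
  seg 3: left by d8 = -43/16 → (103/16, -43/16)
  seg 4: left by d9 = -118/3 → (2197/48, -43/16)
  seg 5: up by d2 = 15/4 → (2197/48, 17/16)
  seg 6: up by d7 = 349/24 → (2197/48, 749/48)
  seg 7: right by d3 = 1 → (2245/48, 749/48)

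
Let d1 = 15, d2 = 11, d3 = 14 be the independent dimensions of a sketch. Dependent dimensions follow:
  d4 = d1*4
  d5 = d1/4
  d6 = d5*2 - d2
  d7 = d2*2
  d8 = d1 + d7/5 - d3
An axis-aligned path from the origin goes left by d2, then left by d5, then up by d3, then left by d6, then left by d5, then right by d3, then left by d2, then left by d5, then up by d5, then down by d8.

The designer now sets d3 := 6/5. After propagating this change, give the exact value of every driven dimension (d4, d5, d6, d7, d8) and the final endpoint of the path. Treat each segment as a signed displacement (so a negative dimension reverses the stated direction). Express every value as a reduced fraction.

d4 = 60
d5 = 15/4
d6 = -7/2
d7 = 22
d8 = 91/5
endpoint = (-571/20, -53/4)

Apply edit: d3 := 6/5
  d4 = d1*4 = 60
  d5 = d1/4 = 15/4
  d6 = d5*2 - d2 = -7/2
  d7 = d2*2 = 22
  d8 = d1 + d7/5 - d3 = 91/5
Walk from origin (0, 0):
  seg 1: left by d2 = 11 → (-11, 0)
  seg 2: left by d5 = 15/4 → (-59/4, 0)
  seg 3: up by d3 = 6/5 → (-59/4, 6/5)
  seg 4: left by d6 = -7/2 → (-45/4, 6/5)
  seg 5: left by d5 = 15/4 → (-15, 6/5)
  seg 6: right by d3 = 6/5 → (-69/5, 6/5)
  seg 7: left by d2 = 11 → (-124/5, 6/5)
  seg 8: left by d5 = 15/4 → (-571/20, 6/5)
  seg 9: up by d5 = 15/4 → (-571/20, 99/20)
  seg 10: down by d8 = 91/5 → (-571/20, -53/4)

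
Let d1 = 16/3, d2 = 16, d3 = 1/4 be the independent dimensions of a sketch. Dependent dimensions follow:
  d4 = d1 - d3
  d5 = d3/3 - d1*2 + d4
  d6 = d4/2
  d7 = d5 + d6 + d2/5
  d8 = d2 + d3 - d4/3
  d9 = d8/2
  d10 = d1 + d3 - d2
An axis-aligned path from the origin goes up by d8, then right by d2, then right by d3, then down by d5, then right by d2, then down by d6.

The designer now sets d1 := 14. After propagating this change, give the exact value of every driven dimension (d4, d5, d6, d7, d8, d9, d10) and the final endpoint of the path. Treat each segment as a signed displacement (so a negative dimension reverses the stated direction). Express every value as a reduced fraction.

Apply edit: d1 := 14
  d4 = d1 - d3 = 55/4
  d5 = d3/3 - d1*2 + d4 = -85/6
  d6 = d4/2 = 55/8
  d7 = d5 + d6 + d2/5 = -491/120
  d8 = d2 + d3 - d4/3 = 35/3
  d9 = d8/2 = 35/6
  d10 = d1 + d3 - d2 = -7/4
Walk from origin (0, 0):
  seg 1: up by d8 = 35/3 → (0, 35/3)
  seg 2: right by d2 = 16 → (16, 35/3)
  seg 3: right by d3 = 1/4 → (65/4, 35/3)
  seg 4: down by d5 = -85/6 → (65/4, 155/6)
  seg 5: right by d2 = 16 → (129/4, 155/6)
  seg 6: down by d6 = 55/8 → (129/4, 455/24)

d4 = 55/4
d5 = -85/6
d6 = 55/8
d7 = -491/120
d8 = 35/3
d9 = 35/6
d10 = -7/4
endpoint = (129/4, 455/24)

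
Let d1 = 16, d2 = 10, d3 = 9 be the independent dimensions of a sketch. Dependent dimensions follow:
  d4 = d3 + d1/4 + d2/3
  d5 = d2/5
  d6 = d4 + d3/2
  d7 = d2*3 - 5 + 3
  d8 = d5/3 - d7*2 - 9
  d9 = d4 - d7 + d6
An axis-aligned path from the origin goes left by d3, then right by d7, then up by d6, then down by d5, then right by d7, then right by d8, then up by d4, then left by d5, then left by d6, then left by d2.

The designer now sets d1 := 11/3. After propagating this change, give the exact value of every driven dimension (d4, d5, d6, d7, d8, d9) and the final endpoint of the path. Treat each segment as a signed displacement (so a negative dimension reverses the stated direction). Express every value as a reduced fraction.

Apply edit: d1 := 11/3
  d4 = d3 + d1/4 + d2/3 = 53/4
  d5 = d2/5 = 2
  d6 = d4 + d3/2 = 71/4
  d7 = d2*3 - 5 + 3 = 28
  d8 = d5/3 - d7*2 - 9 = -193/3
  d9 = d4 - d7 + d6 = 3
Walk from origin (0, 0):
  seg 1: left by d3 = 9 → (-9, 0)
  seg 2: right by d7 = 28 → (19, 0)
  seg 3: up by d6 = 71/4 → (19, 71/4)
  seg 4: down by d5 = 2 → (19, 63/4)
  seg 5: right by d7 = 28 → (47, 63/4)
  seg 6: right by d8 = -193/3 → (-52/3, 63/4)
  seg 7: up by d4 = 53/4 → (-52/3, 29)
  seg 8: left by d5 = 2 → (-58/3, 29)
  seg 9: left by d6 = 71/4 → (-445/12, 29)
  seg 10: left by d2 = 10 → (-565/12, 29)

d4 = 53/4
d5 = 2
d6 = 71/4
d7 = 28
d8 = -193/3
d9 = 3
endpoint = (-565/12, 29)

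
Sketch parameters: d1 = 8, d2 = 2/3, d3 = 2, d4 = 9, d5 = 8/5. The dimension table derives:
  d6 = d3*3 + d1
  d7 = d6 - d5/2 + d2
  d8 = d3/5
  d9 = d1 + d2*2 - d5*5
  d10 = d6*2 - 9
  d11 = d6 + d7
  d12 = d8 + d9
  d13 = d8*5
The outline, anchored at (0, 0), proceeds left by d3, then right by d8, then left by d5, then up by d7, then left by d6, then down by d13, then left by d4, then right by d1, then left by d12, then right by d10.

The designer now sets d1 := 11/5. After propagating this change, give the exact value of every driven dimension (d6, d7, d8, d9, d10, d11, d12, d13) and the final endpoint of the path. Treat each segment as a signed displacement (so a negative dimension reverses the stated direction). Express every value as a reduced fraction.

d6 = 41/5
d7 = 121/15
d8 = 2/5
d9 = -67/15
d10 = 37/5
d11 = 244/15
d12 = -61/15
d13 = 2
endpoint = (-101/15, 91/15)

Apply edit: d1 := 11/5
  d6 = d3*3 + d1 = 41/5
  d7 = d6 - d5/2 + d2 = 121/15
  d8 = d3/5 = 2/5
  d9 = d1 + d2*2 - d5*5 = -67/15
  d10 = d6*2 - 9 = 37/5
  d11 = d6 + d7 = 244/15
  d12 = d8 + d9 = -61/15
  d13 = d8*5 = 2
Walk from origin (0, 0):
  seg 1: left by d3 = 2 → (-2, 0)
  seg 2: right by d8 = 2/5 → (-8/5, 0)
  seg 3: left by d5 = 8/5 → (-16/5, 0)
  seg 4: up by d7 = 121/15 → (-16/5, 121/15)
  seg 5: left by d6 = 41/5 → (-57/5, 121/15)
  seg 6: down by d13 = 2 → (-57/5, 91/15)
  seg 7: left by d4 = 9 → (-102/5, 91/15)
  seg 8: right by d1 = 11/5 → (-91/5, 91/15)
  seg 9: left by d12 = -61/15 → (-212/15, 91/15)
  seg 10: right by d10 = 37/5 → (-101/15, 91/15)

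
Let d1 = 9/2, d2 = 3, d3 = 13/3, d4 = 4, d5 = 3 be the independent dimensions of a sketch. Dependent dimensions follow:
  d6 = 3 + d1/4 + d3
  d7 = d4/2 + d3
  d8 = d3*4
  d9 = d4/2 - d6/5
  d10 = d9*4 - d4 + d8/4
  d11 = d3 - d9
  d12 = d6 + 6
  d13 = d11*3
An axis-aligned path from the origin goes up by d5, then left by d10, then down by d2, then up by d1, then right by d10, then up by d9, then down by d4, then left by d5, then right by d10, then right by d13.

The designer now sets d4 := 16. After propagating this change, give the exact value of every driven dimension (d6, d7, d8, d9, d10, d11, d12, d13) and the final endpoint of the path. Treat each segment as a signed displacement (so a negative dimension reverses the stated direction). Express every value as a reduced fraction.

d6 = 203/24
d7 = 37/3
d8 = 52/3
d9 = 757/120
d10 = 407/30
d11 = -79/40
d12 = 347/24
d13 = -237/40
endpoint = (557/120, -623/120)

Apply edit: d4 := 16
  d6 = 3 + d1/4 + d3 = 203/24
  d7 = d4/2 + d3 = 37/3
  d8 = d3*4 = 52/3
  d9 = d4/2 - d6/5 = 757/120
  d10 = d9*4 - d4 + d8/4 = 407/30
  d11 = d3 - d9 = -79/40
  d12 = d6 + 6 = 347/24
  d13 = d11*3 = -237/40
Walk from origin (0, 0):
  seg 1: up by d5 = 3 → (0, 3)
  seg 2: left by d10 = 407/30 → (-407/30, 3)
  seg 3: down by d2 = 3 → (-407/30, 0)
  seg 4: up by d1 = 9/2 → (-407/30, 9/2)
  seg 5: right by d10 = 407/30 → (0, 9/2)
  seg 6: up by d9 = 757/120 → (0, 1297/120)
  seg 7: down by d4 = 16 → (0, -623/120)
  seg 8: left by d5 = 3 → (-3, -623/120)
  seg 9: right by d10 = 407/30 → (317/30, -623/120)
  seg 10: right by d13 = -237/40 → (557/120, -623/120)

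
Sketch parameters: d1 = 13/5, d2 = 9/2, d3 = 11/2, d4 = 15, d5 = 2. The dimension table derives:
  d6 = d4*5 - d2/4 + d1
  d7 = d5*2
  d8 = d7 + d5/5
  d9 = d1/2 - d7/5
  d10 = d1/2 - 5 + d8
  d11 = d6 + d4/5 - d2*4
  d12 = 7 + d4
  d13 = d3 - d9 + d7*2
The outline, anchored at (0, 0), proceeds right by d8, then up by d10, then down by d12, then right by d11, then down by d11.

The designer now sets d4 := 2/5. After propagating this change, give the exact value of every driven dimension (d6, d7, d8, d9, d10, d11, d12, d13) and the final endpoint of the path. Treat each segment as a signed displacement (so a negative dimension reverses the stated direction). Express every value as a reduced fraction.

Apply edit: d4 := 2/5
  d6 = d4*5 - d2/4 + d1 = 139/40
  d7 = d5*2 = 4
  d8 = d7 + d5/5 = 22/5
  d9 = d1/2 - d7/5 = 1/2
  d10 = d1/2 - 5 + d8 = 7/10
  d11 = d6 + d4/5 - d2*4 = -2889/200
  d12 = 7 + d4 = 37/5
  d13 = d3 - d9 + d7*2 = 13
Walk from origin (0, 0):
  seg 1: right by d8 = 22/5 → (22/5, 0)
  seg 2: up by d10 = 7/10 → (22/5, 7/10)
  seg 3: down by d12 = 37/5 → (22/5, -67/10)
  seg 4: right by d11 = -2889/200 → (-2009/200, -67/10)
  seg 5: down by d11 = -2889/200 → (-2009/200, 1549/200)

d6 = 139/40
d7 = 4
d8 = 22/5
d9 = 1/2
d10 = 7/10
d11 = -2889/200
d12 = 37/5
d13 = 13
endpoint = (-2009/200, 1549/200)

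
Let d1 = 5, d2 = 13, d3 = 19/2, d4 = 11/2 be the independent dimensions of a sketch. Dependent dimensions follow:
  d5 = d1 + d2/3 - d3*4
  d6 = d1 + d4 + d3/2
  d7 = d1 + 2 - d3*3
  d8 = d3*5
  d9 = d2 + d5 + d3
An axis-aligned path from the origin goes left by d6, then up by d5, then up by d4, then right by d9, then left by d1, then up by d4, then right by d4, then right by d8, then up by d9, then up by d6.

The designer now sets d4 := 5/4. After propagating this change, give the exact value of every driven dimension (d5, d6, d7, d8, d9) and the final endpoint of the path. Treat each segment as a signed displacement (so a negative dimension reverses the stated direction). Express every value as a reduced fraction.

d5 = -86/3
d6 = 11
d7 = -43/2
d8 = 95/2
d9 = -37/6
endpoint = (319/12, -64/3)

Apply edit: d4 := 5/4
  d5 = d1 + d2/3 - d3*4 = -86/3
  d6 = d1 + d4 + d3/2 = 11
  d7 = d1 + 2 - d3*3 = -43/2
  d8 = d3*5 = 95/2
  d9 = d2 + d5 + d3 = -37/6
Walk from origin (0, 0):
  seg 1: left by d6 = 11 → (-11, 0)
  seg 2: up by d5 = -86/3 → (-11, -86/3)
  seg 3: up by d4 = 5/4 → (-11, -329/12)
  seg 4: right by d9 = -37/6 → (-103/6, -329/12)
  seg 5: left by d1 = 5 → (-133/6, -329/12)
  seg 6: up by d4 = 5/4 → (-133/6, -157/6)
  seg 7: right by d4 = 5/4 → (-251/12, -157/6)
  seg 8: right by d8 = 95/2 → (319/12, -157/6)
  seg 9: up by d9 = -37/6 → (319/12, -97/3)
  seg 10: up by d6 = 11 → (319/12, -64/3)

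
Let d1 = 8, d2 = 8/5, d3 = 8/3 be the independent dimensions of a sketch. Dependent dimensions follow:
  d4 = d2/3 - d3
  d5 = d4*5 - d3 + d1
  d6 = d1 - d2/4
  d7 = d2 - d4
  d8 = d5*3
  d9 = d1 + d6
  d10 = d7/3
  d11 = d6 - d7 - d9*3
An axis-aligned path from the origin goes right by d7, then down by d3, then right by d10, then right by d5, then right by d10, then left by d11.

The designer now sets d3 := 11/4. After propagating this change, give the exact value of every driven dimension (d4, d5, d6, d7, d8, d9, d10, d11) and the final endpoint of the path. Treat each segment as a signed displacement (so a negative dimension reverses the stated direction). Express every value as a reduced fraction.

Apply edit: d3 := 11/4
  d4 = d2/3 - d3 = -133/60
  d5 = d4*5 - d3 + d1 = -35/6
  d6 = d1 - d2/4 = 38/5
  d7 = d2 - d4 = 229/60
  d8 = d5*3 = -35/2
  d9 = d1 + d6 = 78/5
  d10 = d7/3 = 229/180
  d11 = d6 - d7 - d9*3 = -2581/60
Walk from origin (0, 0):
  seg 1: right by d7 = 229/60 → (229/60, 0)
  seg 2: down by d3 = 11/4 → (229/60, -11/4)
  seg 3: right by d10 = 229/180 → (229/45, -11/4)
  seg 4: right by d5 = -35/6 → (-67/90, -11/4)
  seg 5: right by d10 = 229/180 → (19/36, -11/4)
  seg 6: left by d11 = -2581/60 → (3919/90, -11/4)

d4 = -133/60
d5 = -35/6
d6 = 38/5
d7 = 229/60
d8 = -35/2
d9 = 78/5
d10 = 229/180
d11 = -2581/60
endpoint = (3919/90, -11/4)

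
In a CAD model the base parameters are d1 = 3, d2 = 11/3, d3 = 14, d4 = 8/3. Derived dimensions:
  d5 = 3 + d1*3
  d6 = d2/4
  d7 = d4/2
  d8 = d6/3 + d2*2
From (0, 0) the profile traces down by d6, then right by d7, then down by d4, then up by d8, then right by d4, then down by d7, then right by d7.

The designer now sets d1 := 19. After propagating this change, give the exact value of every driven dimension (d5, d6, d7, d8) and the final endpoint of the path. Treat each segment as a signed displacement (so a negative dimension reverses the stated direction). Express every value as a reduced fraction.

Apply edit: d1 := 19
  d5 = 3 + d1*3 = 60
  d6 = d2/4 = 11/12
  d7 = d4/2 = 4/3
  d8 = d6/3 + d2*2 = 275/36
Walk from origin (0, 0):
  seg 1: down by d6 = 11/12 → (0, -11/12)
  seg 2: right by d7 = 4/3 → (4/3, -11/12)
  seg 3: down by d4 = 8/3 → (4/3, -43/12)
  seg 4: up by d8 = 275/36 → (4/3, 73/18)
  seg 5: right by d4 = 8/3 → (4, 73/18)
  seg 6: down by d7 = 4/3 → (4, 49/18)
  seg 7: right by d7 = 4/3 → (16/3, 49/18)

d5 = 60
d6 = 11/12
d7 = 4/3
d8 = 275/36
endpoint = (16/3, 49/18)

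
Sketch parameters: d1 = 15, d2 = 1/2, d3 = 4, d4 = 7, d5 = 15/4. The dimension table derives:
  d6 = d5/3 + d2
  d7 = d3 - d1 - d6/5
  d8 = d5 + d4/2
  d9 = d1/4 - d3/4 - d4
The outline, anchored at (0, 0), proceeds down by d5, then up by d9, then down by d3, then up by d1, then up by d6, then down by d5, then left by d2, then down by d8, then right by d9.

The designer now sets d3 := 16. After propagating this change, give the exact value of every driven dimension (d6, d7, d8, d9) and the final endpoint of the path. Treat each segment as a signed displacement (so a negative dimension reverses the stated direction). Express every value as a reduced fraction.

Apply edit: d3 := 16
  d6 = d5/3 + d2 = 7/4
  d7 = d3 - d1 - d6/5 = 13/20
  d8 = d5 + d4/2 = 29/4
  d9 = d1/4 - d3/4 - d4 = -29/4
Walk from origin (0, 0):
  seg 1: down by d5 = 15/4 → (0, -15/4)
  seg 2: up by d9 = -29/4 → (0, -11)
  seg 3: down by d3 = 16 → (0, -27)
  seg 4: up by d1 = 15 → (0, -12)
  seg 5: up by d6 = 7/4 → (0, -41/4)
  seg 6: down by d5 = 15/4 → (0, -14)
  seg 7: left by d2 = 1/2 → (-1/2, -14)
  seg 8: down by d8 = 29/4 → (-1/2, -85/4)
  seg 9: right by d9 = -29/4 → (-31/4, -85/4)

d6 = 7/4
d7 = 13/20
d8 = 29/4
d9 = -29/4
endpoint = (-31/4, -85/4)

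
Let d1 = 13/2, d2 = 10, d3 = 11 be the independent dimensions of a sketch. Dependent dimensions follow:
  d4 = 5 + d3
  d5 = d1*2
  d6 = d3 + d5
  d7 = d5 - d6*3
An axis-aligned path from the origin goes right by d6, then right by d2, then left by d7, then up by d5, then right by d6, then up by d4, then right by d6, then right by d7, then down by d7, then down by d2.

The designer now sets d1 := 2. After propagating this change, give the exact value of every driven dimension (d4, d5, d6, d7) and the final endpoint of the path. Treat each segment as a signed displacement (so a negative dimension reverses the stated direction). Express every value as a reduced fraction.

Apply edit: d1 := 2
  d4 = 5 + d3 = 16
  d5 = d1*2 = 4
  d6 = d3 + d5 = 15
  d7 = d5 - d6*3 = -41
Walk from origin (0, 0):
  seg 1: right by d6 = 15 → (15, 0)
  seg 2: right by d2 = 10 → (25, 0)
  seg 3: left by d7 = -41 → (66, 0)
  seg 4: up by d5 = 4 → (66, 4)
  seg 5: right by d6 = 15 → (81, 4)
  seg 6: up by d4 = 16 → (81, 20)
  seg 7: right by d6 = 15 → (96, 20)
  seg 8: right by d7 = -41 → (55, 20)
  seg 9: down by d7 = -41 → (55, 61)
  seg 10: down by d2 = 10 → (55, 51)

d4 = 16
d5 = 4
d6 = 15
d7 = -41
endpoint = (55, 51)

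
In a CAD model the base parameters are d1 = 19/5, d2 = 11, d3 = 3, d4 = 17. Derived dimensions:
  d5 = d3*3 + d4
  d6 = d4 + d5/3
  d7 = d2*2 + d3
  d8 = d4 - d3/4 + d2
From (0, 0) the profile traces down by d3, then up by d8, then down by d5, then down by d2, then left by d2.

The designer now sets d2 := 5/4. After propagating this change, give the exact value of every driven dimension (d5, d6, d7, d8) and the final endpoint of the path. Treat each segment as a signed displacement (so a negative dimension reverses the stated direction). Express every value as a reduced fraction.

Apply edit: d2 := 5/4
  d5 = d3*3 + d4 = 26
  d6 = d4 + d5/3 = 77/3
  d7 = d2*2 + d3 = 11/2
  d8 = d4 - d3/4 + d2 = 35/2
Walk from origin (0, 0):
  seg 1: down by d3 = 3 → (0, -3)
  seg 2: up by d8 = 35/2 → (0, 29/2)
  seg 3: down by d5 = 26 → (0, -23/2)
  seg 4: down by d2 = 5/4 → (0, -51/4)
  seg 5: left by d2 = 5/4 → (-5/4, -51/4)

d5 = 26
d6 = 77/3
d7 = 11/2
d8 = 35/2
endpoint = (-5/4, -51/4)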